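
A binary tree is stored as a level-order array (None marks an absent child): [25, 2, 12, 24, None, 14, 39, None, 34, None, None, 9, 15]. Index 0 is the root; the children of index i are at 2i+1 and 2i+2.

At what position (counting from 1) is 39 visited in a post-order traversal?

Post-order visits the left subtree, then the right subtree, then the node.
At 25: go left to 2.
  At 2: go left to 24.
    At 24: no left child.
    At 24: go right to 34.
      34 is a leaf — visit 34.
    Visit 24.
  At 2: no right child.
  Visit 2.
At 25: go right to 12.
  At 12: go left to 14.
    At 14: go left to 9.
      9 is a leaf — visit 9.
    At 14: go right to 15.
      15 is a leaf — visit 15.
    Visit 14.
  At 12: go right to 39.
    39 is a leaf — visit 39.
  Visit 12.
Visit 25.
Full post-order sequence: 34, 24, 2, 9, 15, 14, 39, 12, 25.

7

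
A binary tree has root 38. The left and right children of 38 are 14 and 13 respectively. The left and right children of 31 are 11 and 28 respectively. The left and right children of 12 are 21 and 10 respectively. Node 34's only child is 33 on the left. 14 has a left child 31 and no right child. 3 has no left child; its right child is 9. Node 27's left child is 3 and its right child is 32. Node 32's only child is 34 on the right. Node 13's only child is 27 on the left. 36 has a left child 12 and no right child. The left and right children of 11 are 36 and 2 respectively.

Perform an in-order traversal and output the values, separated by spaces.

In-order visits the left subtree, then the node, then the right subtree.
At 38: go left to 14.
  At 14: go left to 31.
    At 31: go left to 11.
      At 11: go left to 36.
        At 36: go left to 12.
          At 12: go left to 21.
            21 is a leaf — visit 21.
          Visit 12.
          At 12: go right to 10.
            10 is a leaf — visit 10.
        Visit 36.
        At 36: no right child.
      Visit 11.
      At 11: go right to 2.
        2 is a leaf — visit 2.
    Visit 31.
    At 31: go right to 28.
      28 is a leaf — visit 28.
  Visit 14.
  At 14: no right child.
Visit 38.
At 38: go right to 13.
  At 13: go left to 27.
    At 27: go left to 3.
      At 3: no left child.
      Visit 3.
      At 3: go right to 9.
        9 is a leaf — visit 9.
    Visit 27.
    At 27: go right to 32.
      At 32: no left child.
      Visit 32.
      At 32: go right to 34.
        At 34: go left to 33.
          33 is a leaf — visit 33.
        Visit 34.
        At 34: no right child.
  Visit 13.
  At 13: no right child.

21 12 10 36 11 2 31 28 14 38 3 9 27 32 33 34 13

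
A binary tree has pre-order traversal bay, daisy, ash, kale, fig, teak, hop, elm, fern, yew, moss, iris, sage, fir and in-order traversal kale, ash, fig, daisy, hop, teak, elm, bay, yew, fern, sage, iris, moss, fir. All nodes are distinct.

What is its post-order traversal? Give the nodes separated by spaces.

The first element of pre-order is the root; it splits in-order into left and right subtrees.
Root bay: left subtree has 7 nodes {kale, ash, fig, daisy, hop, teak, elm}, right has 6 {yew, fern, sage, iris, moss, fir}.
  Root daisy: left subtree has 3 nodes {kale, ash, fig}, right has 3 {hop, teak, elm}.
    Root ash: left subtree has 1 node {kale}, right has 1 {fig}.
    Root teak: left subtree has 1 node {hop}, right has 1 {elm}.
  Root fern: left subtree has 1 node {yew}, right has 4 {sage, iris, moss, fir}.
    Root moss: left subtree has 2 nodes {sage, iris}, right has 1 {fir}.
      Root iris: left subtree has 1 node {sage}, right has 0 { }.

kale fig ash hop elm teak daisy yew sage iris fir moss fern bay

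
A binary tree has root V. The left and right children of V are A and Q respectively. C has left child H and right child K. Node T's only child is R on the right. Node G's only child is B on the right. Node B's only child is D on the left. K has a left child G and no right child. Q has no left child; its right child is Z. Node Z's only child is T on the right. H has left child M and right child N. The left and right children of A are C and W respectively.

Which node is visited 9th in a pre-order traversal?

Pre-order visits the node, then its left subtree, then its right subtree.
Visit V.
At V: go left to A.
  Visit A.
  At A: go left to C.
    Visit C.
    At C: go left to H.
      Visit H.
      At H: go left to M.
        M is a leaf — visit M.
      At H: go right to N.
        N is a leaf — visit N.
    At C: go right to K.
      Visit K.
      At K: go left to G.
        Visit G.
        At G: no left child.
        At G: go right to B.
          Visit B.
          At B: go left to D.
            D is a leaf — visit D.
          At B: no right child.
      At K: no right child.
  At A: go right to W.
    W is a leaf — visit W.
At V: go right to Q.
  Visit Q.
  At Q: no left child.
  At Q: go right to Z.
    Visit Z.
    At Z: no left child.
    At Z: go right to T.
      Visit T.
      At T: no left child.
      At T: go right to R.
        R is a leaf — visit R.
Full pre-order sequence: V, A, C, H, M, N, K, G, B, D, W, Q, Z, T, R.

B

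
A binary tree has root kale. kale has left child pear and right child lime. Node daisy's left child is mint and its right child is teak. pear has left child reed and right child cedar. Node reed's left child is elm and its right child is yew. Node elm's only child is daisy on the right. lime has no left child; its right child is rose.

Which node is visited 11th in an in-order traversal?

rose

In-order visits the left subtree, then the node, then the right subtree.
At kale: go left to pear.
  At pear: go left to reed.
    At reed: go left to elm.
      At elm: no left child.
      Visit elm.
      At elm: go right to daisy.
        At daisy: go left to mint.
          mint is a leaf — visit mint.
        Visit daisy.
        At daisy: go right to teak.
          teak is a leaf — visit teak.
    Visit reed.
    At reed: go right to yew.
      yew is a leaf — visit yew.
  Visit pear.
  At pear: go right to cedar.
    cedar is a leaf — visit cedar.
Visit kale.
At kale: go right to lime.
  At lime: no left child.
  Visit lime.
  At lime: go right to rose.
    rose is a leaf — visit rose.
Full in-order sequence: elm, mint, daisy, teak, reed, yew, pear, cedar, kale, lime, rose.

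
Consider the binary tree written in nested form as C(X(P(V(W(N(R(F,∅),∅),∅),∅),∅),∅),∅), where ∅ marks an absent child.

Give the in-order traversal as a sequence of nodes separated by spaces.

In-order visits the left subtree, then the node, then the right subtree.
At C: go left to X.
  At X: go left to P.
    At P: go left to V.
      At V: go left to W.
        At W: go left to N.
          At N: go left to R.
            At R: go left to F.
              F is a leaf — visit F.
            Visit R.
            At R: no right child.
          Visit N.
          At N: no right child.
        Visit W.
        At W: no right child.
      Visit V.
      At V: no right child.
    Visit P.
    At P: no right child.
  Visit X.
  At X: no right child.
Visit C.
At C: no right child.

F R N W V P X C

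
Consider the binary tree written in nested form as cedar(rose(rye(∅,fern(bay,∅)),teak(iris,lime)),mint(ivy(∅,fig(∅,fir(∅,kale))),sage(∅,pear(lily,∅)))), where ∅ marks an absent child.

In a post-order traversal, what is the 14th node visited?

sage

Post-order visits the left subtree, then the right subtree, then the node.
At cedar: go left to rose.
  At rose: go left to rye.
    At rye: no left child.
    At rye: go right to fern.
      At fern: go left to bay.
        bay is a leaf — visit bay.
      At fern: no right child.
      Visit fern.
    Visit rye.
  At rose: go right to teak.
    At teak: go left to iris.
      iris is a leaf — visit iris.
    At teak: go right to lime.
      lime is a leaf — visit lime.
    Visit teak.
  Visit rose.
At cedar: go right to mint.
  At mint: go left to ivy.
    At ivy: no left child.
    At ivy: go right to fig.
      At fig: no left child.
      At fig: go right to fir.
        At fir: no left child.
        At fir: go right to kale.
          kale is a leaf — visit kale.
        Visit fir.
      Visit fig.
    Visit ivy.
  At mint: go right to sage.
    At sage: no left child.
    At sage: go right to pear.
      At pear: go left to lily.
        lily is a leaf — visit lily.
      At pear: no right child.
      Visit pear.
    Visit sage.
  Visit mint.
Visit cedar.
Full post-order sequence: bay, fern, rye, iris, lime, teak, rose, kale, fir, fig, ivy, lily, pear, sage, mint, cedar.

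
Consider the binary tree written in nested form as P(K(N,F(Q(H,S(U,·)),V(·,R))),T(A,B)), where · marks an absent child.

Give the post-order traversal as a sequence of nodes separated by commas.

Post-order visits the left subtree, then the right subtree, then the node.
At P: go left to K.
  At K: go left to N.
    N is a leaf — visit N.
  At K: go right to F.
    At F: go left to Q.
      At Q: go left to H.
        H is a leaf — visit H.
      At Q: go right to S.
        At S: go left to U.
          U is a leaf — visit U.
        At S: no right child.
        Visit S.
      Visit Q.
    At F: go right to V.
      At V: no left child.
      At V: go right to R.
        R is a leaf — visit R.
      Visit V.
    Visit F.
  Visit K.
At P: go right to T.
  At T: go left to A.
    A is a leaf — visit A.
  At T: go right to B.
    B is a leaf — visit B.
  Visit T.
Visit P.

N, H, U, S, Q, R, V, F, K, A, B, T, P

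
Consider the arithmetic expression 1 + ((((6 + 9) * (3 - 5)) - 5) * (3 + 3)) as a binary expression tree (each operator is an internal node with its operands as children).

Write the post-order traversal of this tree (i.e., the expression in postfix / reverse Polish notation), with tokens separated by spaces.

Post-order on an expression tree gives postfix notation: for each operator, emit left operand, right operand, then the operator.

1 6 9 + 3 5 - * 5 - 3 3 + * +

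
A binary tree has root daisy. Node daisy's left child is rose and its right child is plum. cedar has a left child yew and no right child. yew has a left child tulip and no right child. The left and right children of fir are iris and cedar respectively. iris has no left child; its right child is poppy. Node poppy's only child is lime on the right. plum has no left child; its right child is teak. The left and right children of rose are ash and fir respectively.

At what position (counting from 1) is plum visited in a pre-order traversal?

11

Pre-order visits the node, then its left subtree, then its right subtree.
Visit daisy.
At daisy: go left to rose.
  Visit rose.
  At rose: go left to ash.
    ash is a leaf — visit ash.
  At rose: go right to fir.
    Visit fir.
    At fir: go left to iris.
      Visit iris.
      At iris: no left child.
      At iris: go right to poppy.
        Visit poppy.
        At poppy: no left child.
        At poppy: go right to lime.
          lime is a leaf — visit lime.
    At fir: go right to cedar.
      Visit cedar.
      At cedar: go left to yew.
        Visit yew.
        At yew: go left to tulip.
          tulip is a leaf — visit tulip.
        At yew: no right child.
      At cedar: no right child.
At daisy: go right to plum.
  Visit plum.
  At plum: no left child.
  At plum: go right to teak.
    teak is a leaf — visit teak.
Full pre-order sequence: daisy, rose, ash, fir, iris, poppy, lime, cedar, yew, tulip, plum, teak.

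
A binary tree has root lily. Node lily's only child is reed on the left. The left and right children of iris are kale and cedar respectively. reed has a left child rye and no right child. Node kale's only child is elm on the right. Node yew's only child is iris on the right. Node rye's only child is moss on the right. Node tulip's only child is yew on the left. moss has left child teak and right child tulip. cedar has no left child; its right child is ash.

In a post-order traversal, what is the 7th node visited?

Post-order visits the left subtree, then the right subtree, then the node.
At lily: go left to reed.
  At reed: go left to rye.
    At rye: no left child.
    At rye: go right to moss.
      At moss: go left to teak.
        teak is a leaf — visit teak.
      At moss: go right to tulip.
        At tulip: go left to yew.
          At yew: no left child.
          At yew: go right to iris.
            At iris: go left to kale.
              At kale: no left child.
              At kale: go right to elm.
                elm is a leaf — visit elm.
              Visit kale.
            At iris: go right to cedar.
              At cedar: no left child.
              At cedar: go right to ash.
                ash is a leaf — visit ash.
              Visit cedar.
            Visit iris.
          Visit yew.
        At tulip: no right child.
        Visit tulip.
      Visit moss.
    Visit rye.
  At reed: no right child.
  Visit reed.
At lily: no right child.
Visit lily.
Full post-order sequence: teak, elm, kale, ash, cedar, iris, yew, tulip, moss, rye, reed, lily.

yew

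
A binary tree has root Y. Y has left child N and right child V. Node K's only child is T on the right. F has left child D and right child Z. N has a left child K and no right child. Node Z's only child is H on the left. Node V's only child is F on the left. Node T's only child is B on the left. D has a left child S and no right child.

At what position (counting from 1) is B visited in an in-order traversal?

In-order visits the left subtree, then the node, then the right subtree.
At Y: go left to N.
  At N: go left to K.
    At K: no left child.
    Visit K.
    At K: go right to T.
      At T: go left to B.
        B is a leaf — visit B.
      Visit T.
      At T: no right child.
  Visit N.
  At N: no right child.
Visit Y.
At Y: go right to V.
  At V: go left to F.
    At F: go left to D.
      At D: go left to S.
        S is a leaf — visit S.
      Visit D.
      At D: no right child.
    Visit F.
    At F: go right to Z.
      At Z: go left to H.
        H is a leaf — visit H.
      Visit Z.
      At Z: no right child.
  Visit V.
  At V: no right child.
Full in-order sequence: K, B, T, N, Y, S, D, F, H, Z, V.

2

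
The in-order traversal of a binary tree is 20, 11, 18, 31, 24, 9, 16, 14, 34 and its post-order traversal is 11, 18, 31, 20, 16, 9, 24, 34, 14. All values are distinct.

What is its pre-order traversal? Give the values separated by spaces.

14 24 20 31 18 11 9 16 34

The last element of post-order is the root; it splits in-order into left and right subtrees.
Root 14: left subtree has 7 nodes {20, 11, 18, 31, 24, 9, 16}, right has 1 {34}.
  Root 24: left subtree has 4 nodes {20, 11, 18, 31}, right has 2 {9, 16}.
    Root 20: left subtree has 0 nodes { }, right has 3 {11, 18, 31}.
      Root 31: left subtree has 2 nodes {11, 18}, right has 0 { }.
        Root 18: left subtree has 1 node {11}, right has 0 { }.
    Root 9: left subtree has 0 nodes { }, right has 1 {16}.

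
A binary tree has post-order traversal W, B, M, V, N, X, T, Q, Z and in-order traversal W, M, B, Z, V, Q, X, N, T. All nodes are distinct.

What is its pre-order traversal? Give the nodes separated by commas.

The last element of post-order is the root; it splits in-order into left and right subtrees.
Root Z: left subtree has 3 nodes {W, M, B}, right has 5 {V, Q, X, N, T}.
  Root M: left subtree has 1 node {W}, right has 1 {B}.
  Root Q: left subtree has 1 node {V}, right has 3 {X, N, T}.
    Root T: left subtree has 2 nodes {X, N}, right has 0 { }.
      Root X: left subtree has 0 nodes { }, right has 1 {N}.

Z, M, W, B, Q, V, T, X, N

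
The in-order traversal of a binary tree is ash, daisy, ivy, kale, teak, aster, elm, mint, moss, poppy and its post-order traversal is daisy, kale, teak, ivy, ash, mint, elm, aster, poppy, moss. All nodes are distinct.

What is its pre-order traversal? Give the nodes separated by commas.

The last element of post-order is the root; it splits in-order into left and right subtrees.
Root moss: left subtree has 8 nodes {ash, daisy, ivy, kale, teak, aster, elm, mint}, right has 1 {poppy}.
  Root aster: left subtree has 5 nodes {ash, daisy, ivy, kale, teak}, right has 2 {elm, mint}.
    Root ash: left subtree has 0 nodes { }, right has 4 {daisy, ivy, kale, teak}.
      Root ivy: left subtree has 1 node {daisy}, right has 2 {kale, teak}.
        Root teak: left subtree has 1 node {kale}, right has 0 { }.
    Root elm: left subtree has 0 nodes { }, right has 1 {mint}.

moss, aster, ash, ivy, daisy, teak, kale, elm, mint, poppy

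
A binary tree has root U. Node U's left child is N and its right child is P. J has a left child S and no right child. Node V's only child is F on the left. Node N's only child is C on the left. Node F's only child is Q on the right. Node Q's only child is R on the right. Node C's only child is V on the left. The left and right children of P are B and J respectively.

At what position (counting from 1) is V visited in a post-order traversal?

Post-order visits the left subtree, then the right subtree, then the node.
At U: go left to N.
  At N: go left to C.
    At C: go left to V.
      At V: go left to F.
        At F: no left child.
        At F: go right to Q.
          At Q: no left child.
          At Q: go right to R.
            R is a leaf — visit R.
          Visit Q.
        Visit F.
      At V: no right child.
      Visit V.
    At C: no right child.
    Visit C.
  At N: no right child.
  Visit N.
At U: go right to P.
  At P: go left to B.
    B is a leaf — visit B.
  At P: go right to J.
    At J: go left to S.
      S is a leaf — visit S.
    At J: no right child.
    Visit J.
  Visit P.
Visit U.
Full post-order sequence: R, Q, F, V, C, N, B, S, J, P, U.

4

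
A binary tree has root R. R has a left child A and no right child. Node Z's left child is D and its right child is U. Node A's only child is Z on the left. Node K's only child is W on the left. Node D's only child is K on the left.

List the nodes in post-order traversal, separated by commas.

W, K, D, U, Z, A, R

Post-order visits the left subtree, then the right subtree, then the node.
At R: go left to A.
  At A: go left to Z.
    At Z: go left to D.
      At D: go left to K.
        At K: go left to W.
          W is a leaf — visit W.
        At K: no right child.
        Visit K.
      At D: no right child.
      Visit D.
    At Z: go right to U.
      U is a leaf — visit U.
    Visit Z.
  At A: no right child.
  Visit A.
At R: no right child.
Visit R.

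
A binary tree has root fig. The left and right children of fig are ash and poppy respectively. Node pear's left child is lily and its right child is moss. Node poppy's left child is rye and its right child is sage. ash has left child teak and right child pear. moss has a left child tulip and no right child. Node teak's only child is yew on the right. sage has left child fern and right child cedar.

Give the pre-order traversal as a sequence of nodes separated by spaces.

Pre-order visits the node, then its left subtree, then its right subtree.
Visit fig.
At fig: go left to ash.
  Visit ash.
  At ash: go left to teak.
    Visit teak.
    At teak: no left child.
    At teak: go right to yew.
      yew is a leaf — visit yew.
  At ash: go right to pear.
    Visit pear.
    At pear: go left to lily.
      lily is a leaf — visit lily.
    At pear: go right to moss.
      Visit moss.
      At moss: go left to tulip.
        tulip is a leaf — visit tulip.
      At moss: no right child.
At fig: go right to poppy.
  Visit poppy.
  At poppy: go left to rye.
    rye is a leaf — visit rye.
  At poppy: go right to sage.
    Visit sage.
    At sage: go left to fern.
      fern is a leaf — visit fern.
    At sage: go right to cedar.
      cedar is a leaf — visit cedar.

fig ash teak yew pear lily moss tulip poppy rye sage fern cedar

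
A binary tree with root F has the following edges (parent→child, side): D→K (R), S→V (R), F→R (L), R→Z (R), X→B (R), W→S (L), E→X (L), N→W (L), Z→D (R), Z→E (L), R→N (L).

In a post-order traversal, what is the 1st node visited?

V

Post-order visits the left subtree, then the right subtree, then the node.
At F: go left to R.
  At R: go left to N.
    At N: go left to W.
      At W: go left to S.
        At S: no left child.
        At S: go right to V.
          V is a leaf — visit V.
        Visit S.
      At W: no right child.
      Visit W.
    At N: no right child.
    Visit N.
  At R: go right to Z.
    At Z: go left to E.
      At E: go left to X.
        At X: no left child.
        At X: go right to B.
          B is a leaf — visit B.
        Visit X.
      At E: no right child.
      Visit E.
    At Z: go right to D.
      At D: no left child.
      At D: go right to K.
        K is a leaf — visit K.
      Visit D.
    Visit Z.
  Visit R.
At F: no right child.
Visit F.
Full post-order sequence: V, S, W, N, B, X, E, K, D, Z, R, F.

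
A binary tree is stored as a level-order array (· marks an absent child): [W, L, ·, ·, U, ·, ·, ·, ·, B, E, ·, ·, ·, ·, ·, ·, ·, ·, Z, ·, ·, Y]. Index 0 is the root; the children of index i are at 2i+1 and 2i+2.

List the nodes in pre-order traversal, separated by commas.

Pre-order visits the node, then its left subtree, then its right subtree.
Visit W.
At W: go left to L.
  Visit L.
  At L: no left child.
  At L: go right to U.
    Visit U.
    At U: go left to B.
      Visit B.
      At B: go left to Z.
        Z is a leaf — visit Z.
      At B: no right child.
    At U: go right to E.
      Visit E.
      At E: no left child.
      At E: go right to Y.
        Y is a leaf — visit Y.
At W: no right child.

W, L, U, B, Z, E, Y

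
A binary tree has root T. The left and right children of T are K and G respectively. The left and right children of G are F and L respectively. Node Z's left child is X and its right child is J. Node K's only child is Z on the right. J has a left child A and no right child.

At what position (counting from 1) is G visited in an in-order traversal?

In-order visits the left subtree, then the node, then the right subtree.
At T: go left to K.
  At K: no left child.
  Visit K.
  At K: go right to Z.
    At Z: go left to X.
      X is a leaf — visit X.
    Visit Z.
    At Z: go right to J.
      At J: go left to A.
        A is a leaf — visit A.
      Visit J.
      At J: no right child.
Visit T.
At T: go right to G.
  At G: go left to F.
    F is a leaf — visit F.
  Visit G.
  At G: go right to L.
    L is a leaf — visit L.
Full in-order sequence: K, X, Z, A, J, T, F, G, L.

8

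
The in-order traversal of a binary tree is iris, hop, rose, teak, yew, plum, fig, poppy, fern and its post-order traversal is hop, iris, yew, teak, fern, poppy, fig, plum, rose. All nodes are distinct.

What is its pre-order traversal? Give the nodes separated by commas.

The last element of post-order is the root; it splits in-order into left and right subtrees.
Root rose: left subtree has 2 nodes {iris, hop}, right has 6 {teak, yew, plum, fig, poppy, fern}.
  Root iris: left subtree has 0 nodes { }, right has 1 {hop}.
  Root plum: left subtree has 2 nodes {teak, yew}, right has 3 {fig, poppy, fern}.
    Root teak: left subtree has 0 nodes { }, right has 1 {yew}.
    Root fig: left subtree has 0 nodes { }, right has 2 {poppy, fern}.
      Root poppy: left subtree has 0 nodes { }, right has 1 {fern}.

rose, iris, hop, plum, teak, yew, fig, poppy, fern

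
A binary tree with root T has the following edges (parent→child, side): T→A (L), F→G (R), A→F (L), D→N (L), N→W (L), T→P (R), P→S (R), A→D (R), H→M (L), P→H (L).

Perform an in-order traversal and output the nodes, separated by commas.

In-order visits the left subtree, then the node, then the right subtree.
At T: go left to A.
  At A: go left to F.
    At F: no left child.
    Visit F.
    At F: go right to G.
      G is a leaf — visit G.
  Visit A.
  At A: go right to D.
    At D: go left to N.
      At N: go left to W.
        W is a leaf — visit W.
      Visit N.
      At N: no right child.
    Visit D.
    At D: no right child.
Visit T.
At T: go right to P.
  At P: go left to H.
    At H: go left to M.
      M is a leaf — visit M.
    Visit H.
    At H: no right child.
  Visit P.
  At P: go right to S.
    S is a leaf — visit S.

F, G, A, W, N, D, T, M, H, P, S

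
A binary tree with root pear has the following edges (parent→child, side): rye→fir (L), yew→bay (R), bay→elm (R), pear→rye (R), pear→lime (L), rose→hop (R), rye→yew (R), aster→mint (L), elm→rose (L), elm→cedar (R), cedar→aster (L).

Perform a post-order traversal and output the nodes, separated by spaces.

Post-order visits the left subtree, then the right subtree, then the node.
At pear: go left to lime.
  lime is a leaf — visit lime.
At pear: go right to rye.
  At rye: go left to fir.
    fir is a leaf — visit fir.
  At rye: go right to yew.
    At yew: no left child.
    At yew: go right to bay.
      At bay: no left child.
      At bay: go right to elm.
        At elm: go left to rose.
          At rose: no left child.
          At rose: go right to hop.
            hop is a leaf — visit hop.
          Visit rose.
        At elm: go right to cedar.
          At cedar: go left to aster.
            At aster: go left to mint.
              mint is a leaf — visit mint.
            At aster: no right child.
            Visit aster.
          At cedar: no right child.
          Visit cedar.
        Visit elm.
      Visit bay.
    Visit yew.
  Visit rye.
Visit pear.

lime fir hop rose mint aster cedar elm bay yew rye pear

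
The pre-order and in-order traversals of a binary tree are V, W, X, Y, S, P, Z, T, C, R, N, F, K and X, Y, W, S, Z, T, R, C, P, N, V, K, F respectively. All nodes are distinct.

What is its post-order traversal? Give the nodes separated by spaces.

The first element of pre-order is the root; it splits in-order into left and right subtrees.
Root V: left subtree has 10 nodes {X, Y, W, S, Z, T, R, C, P, N}, right has 2 {K, F}.
  Root W: left subtree has 2 nodes {X, Y}, right has 7 {S, Z, T, R, C, P, N}.
    Root X: left subtree has 0 nodes { }, right has 1 {Y}.
    Root S: left subtree has 0 nodes { }, right has 6 {Z, T, R, C, P, N}.
      Root P: left subtree has 4 nodes {Z, T, R, C}, right has 1 {N}.
        Root Z: left subtree has 0 nodes { }, right has 3 {T, R, C}.
          Root T: left subtree has 0 nodes { }, right has 2 {R, C}.
            Root C: left subtree has 1 node {R}, right has 0 { }.
  Root F: left subtree has 1 node {K}, right has 0 { }.

Y X R C T Z N P S W K F V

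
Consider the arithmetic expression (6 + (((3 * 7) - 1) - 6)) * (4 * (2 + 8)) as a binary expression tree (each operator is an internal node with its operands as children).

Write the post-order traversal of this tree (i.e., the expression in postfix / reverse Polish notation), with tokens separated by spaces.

6 3 7 * 1 - 6 - + 4 2 8 + * *

Post-order on an expression tree gives postfix notation: for each operator, emit left operand, right operand, then the operator.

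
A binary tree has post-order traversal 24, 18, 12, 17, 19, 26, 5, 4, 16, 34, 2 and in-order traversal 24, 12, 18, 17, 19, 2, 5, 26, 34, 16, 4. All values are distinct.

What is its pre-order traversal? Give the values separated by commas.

2, 19, 17, 12, 24, 18, 34, 5, 26, 16, 4

The last element of post-order is the root; it splits in-order into left and right subtrees.
Root 2: left subtree has 5 nodes {24, 12, 18, 17, 19}, right has 5 {5, 26, 34, 16, 4}.
  Root 19: left subtree has 4 nodes {24, 12, 18, 17}, right has 0 { }.
    Root 17: left subtree has 3 nodes {24, 12, 18}, right has 0 { }.
      Root 12: left subtree has 1 node {24}, right has 1 {18}.
  Root 34: left subtree has 2 nodes {5, 26}, right has 2 {16, 4}.
    Root 5: left subtree has 0 nodes { }, right has 1 {26}.
    Root 16: left subtree has 0 nodes { }, right has 1 {4}.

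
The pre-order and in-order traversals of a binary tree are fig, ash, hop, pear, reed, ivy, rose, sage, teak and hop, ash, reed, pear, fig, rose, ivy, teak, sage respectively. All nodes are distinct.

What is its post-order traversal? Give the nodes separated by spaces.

hop reed pear ash rose teak sage ivy fig

The first element of pre-order is the root; it splits in-order into left and right subtrees.
Root fig: left subtree has 4 nodes {hop, ash, reed, pear}, right has 4 {rose, ivy, teak, sage}.
  Root ash: left subtree has 1 node {hop}, right has 2 {reed, pear}.
    Root pear: left subtree has 1 node {reed}, right has 0 { }.
  Root ivy: left subtree has 1 node {rose}, right has 2 {teak, sage}.
    Root sage: left subtree has 1 node {teak}, right has 0 { }.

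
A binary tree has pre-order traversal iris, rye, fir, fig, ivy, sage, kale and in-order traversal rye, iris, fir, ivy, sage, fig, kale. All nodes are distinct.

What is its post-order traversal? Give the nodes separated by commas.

The first element of pre-order is the root; it splits in-order into left and right subtrees.
Root iris: left subtree has 1 node {rye}, right has 5 {fir, ivy, sage, fig, kale}.
  Root fir: left subtree has 0 nodes { }, right has 4 {ivy, sage, fig, kale}.
    Root fig: left subtree has 2 nodes {ivy, sage}, right has 1 {kale}.
      Root ivy: left subtree has 0 nodes { }, right has 1 {sage}.

rye, sage, ivy, kale, fig, fir, iris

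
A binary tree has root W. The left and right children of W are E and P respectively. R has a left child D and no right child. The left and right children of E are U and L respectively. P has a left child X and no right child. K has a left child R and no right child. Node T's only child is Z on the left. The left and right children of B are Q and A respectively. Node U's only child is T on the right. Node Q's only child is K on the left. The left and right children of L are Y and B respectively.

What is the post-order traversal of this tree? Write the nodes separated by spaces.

Post-order visits the left subtree, then the right subtree, then the node.
At W: go left to E.
  At E: go left to U.
    At U: no left child.
    At U: go right to T.
      At T: go left to Z.
        Z is a leaf — visit Z.
      At T: no right child.
      Visit T.
    Visit U.
  At E: go right to L.
    At L: go left to Y.
      Y is a leaf — visit Y.
    At L: go right to B.
      At B: go left to Q.
        At Q: go left to K.
          At K: go left to R.
            At R: go left to D.
              D is a leaf — visit D.
            At R: no right child.
            Visit R.
          At K: no right child.
          Visit K.
        At Q: no right child.
        Visit Q.
      At B: go right to A.
        A is a leaf — visit A.
      Visit B.
    Visit L.
  Visit E.
At W: go right to P.
  At P: go left to X.
    X is a leaf — visit X.
  At P: no right child.
  Visit P.
Visit W.

Z T U Y D R K Q A B L E X P W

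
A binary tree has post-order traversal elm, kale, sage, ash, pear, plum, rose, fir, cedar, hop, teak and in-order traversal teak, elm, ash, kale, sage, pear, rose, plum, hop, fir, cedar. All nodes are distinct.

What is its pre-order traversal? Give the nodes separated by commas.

The last element of post-order is the root; it splits in-order into left and right subtrees.
Root teak: left subtree has 0 nodes { }, right has 10 {elm, ash, kale, sage, pear, rose, plum, hop, fir, cedar}.
  Root hop: left subtree has 7 nodes {elm, ash, kale, sage, pear, rose, plum}, right has 2 {fir, cedar}.
    Root rose: left subtree has 5 nodes {elm, ash, kale, sage, pear}, right has 1 {plum}.
      Root pear: left subtree has 4 nodes {elm, ash, kale, sage}, right has 0 { }.
        Root ash: left subtree has 1 node {elm}, right has 2 {kale, sage}.
          Root sage: left subtree has 1 node {kale}, right has 0 { }.
    Root cedar: left subtree has 1 node {fir}, right has 0 { }.

teak, hop, rose, pear, ash, elm, sage, kale, plum, cedar, fir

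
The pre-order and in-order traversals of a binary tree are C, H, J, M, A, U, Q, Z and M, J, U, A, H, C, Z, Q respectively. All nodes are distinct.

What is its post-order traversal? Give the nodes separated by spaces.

The first element of pre-order is the root; it splits in-order into left and right subtrees.
Root C: left subtree has 5 nodes {M, J, U, A, H}, right has 2 {Z, Q}.
  Root H: left subtree has 4 nodes {M, J, U, A}, right has 0 { }.
    Root J: left subtree has 1 node {M}, right has 2 {U, A}.
      Root A: left subtree has 1 node {U}, right has 0 { }.
  Root Q: left subtree has 1 node {Z}, right has 0 { }.

M U A J H Z Q C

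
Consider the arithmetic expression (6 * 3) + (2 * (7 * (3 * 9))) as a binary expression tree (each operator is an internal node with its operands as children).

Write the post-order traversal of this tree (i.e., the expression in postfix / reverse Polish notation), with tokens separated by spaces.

Post-order on an expression tree gives postfix notation: for each operator, emit left operand, right operand, then the operator.

6 3 * 2 7 3 9 * * * +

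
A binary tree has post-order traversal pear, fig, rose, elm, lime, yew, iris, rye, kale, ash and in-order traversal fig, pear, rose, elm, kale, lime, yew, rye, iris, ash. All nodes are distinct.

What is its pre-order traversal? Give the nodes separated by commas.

ash, kale, elm, rose, fig, pear, rye, yew, lime, iris

The last element of post-order is the root; it splits in-order into left and right subtrees.
Root ash: left subtree has 9 nodes {fig, pear, rose, elm, kale, lime, yew, rye, iris}, right has 0 { }.
  Root kale: left subtree has 4 nodes {fig, pear, rose, elm}, right has 4 {lime, yew, rye, iris}.
    Root elm: left subtree has 3 nodes {fig, pear, rose}, right has 0 { }.
      Root rose: left subtree has 2 nodes {fig, pear}, right has 0 { }.
        Root fig: left subtree has 0 nodes { }, right has 1 {pear}.
    Root rye: left subtree has 2 nodes {lime, yew}, right has 1 {iris}.
      Root yew: left subtree has 1 node {lime}, right has 0 { }.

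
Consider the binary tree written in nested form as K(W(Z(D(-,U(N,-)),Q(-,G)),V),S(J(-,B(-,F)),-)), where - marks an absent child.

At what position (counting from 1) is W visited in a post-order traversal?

Post-order visits the left subtree, then the right subtree, then the node.
At K: go left to W.
  At W: go left to Z.
    At Z: go left to D.
      At D: no left child.
      At D: go right to U.
        At U: go left to N.
          N is a leaf — visit N.
        At U: no right child.
        Visit U.
      Visit D.
    At Z: go right to Q.
      At Q: no left child.
      At Q: go right to G.
        G is a leaf — visit G.
      Visit Q.
    Visit Z.
  At W: go right to V.
    V is a leaf — visit V.
  Visit W.
At K: go right to S.
  At S: go left to J.
    At J: no left child.
    At J: go right to B.
      At B: no left child.
      At B: go right to F.
        F is a leaf — visit F.
      Visit B.
    Visit J.
  At S: no right child.
  Visit S.
Visit K.
Full post-order sequence: N, U, D, G, Q, Z, V, W, F, B, J, S, K.

8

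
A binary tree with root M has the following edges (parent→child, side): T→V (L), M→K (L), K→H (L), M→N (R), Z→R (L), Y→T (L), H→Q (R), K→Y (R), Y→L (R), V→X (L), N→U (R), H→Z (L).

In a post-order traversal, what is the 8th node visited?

L

Post-order visits the left subtree, then the right subtree, then the node.
At M: go left to K.
  At K: go left to H.
    At H: go left to Z.
      At Z: go left to R.
        R is a leaf — visit R.
      At Z: no right child.
      Visit Z.
    At H: go right to Q.
      Q is a leaf — visit Q.
    Visit H.
  At K: go right to Y.
    At Y: go left to T.
      At T: go left to V.
        At V: go left to X.
          X is a leaf — visit X.
        At V: no right child.
        Visit V.
      At T: no right child.
      Visit T.
    At Y: go right to L.
      L is a leaf — visit L.
    Visit Y.
  Visit K.
At M: go right to N.
  At N: no left child.
  At N: go right to U.
    U is a leaf — visit U.
  Visit N.
Visit M.
Full post-order sequence: R, Z, Q, H, X, V, T, L, Y, K, U, N, M.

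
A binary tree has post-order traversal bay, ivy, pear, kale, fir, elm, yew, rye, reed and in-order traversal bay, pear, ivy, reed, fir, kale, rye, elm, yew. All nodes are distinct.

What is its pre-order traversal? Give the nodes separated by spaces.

The last element of post-order is the root; it splits in-order into left and right subtrees.
Root reed: left subtree has 3 nodes {bay, pear, ivy}, right has 5 {fir, kale, rye, elm, yew}.
  Root pear: left subtree has 1 node {bay}, right has 1 {ivy}.
  Root rye: left subtree has 2 nodes {fir, kale}, right has 2 {elm, yew}.
    Root fir: left subtree has 0 nodes { }, right has 1 {kale}.
    Root yew: left subtree has 1 node {elm}, right has 0 { }.

reed pear bay ivy rye fir kale yew elm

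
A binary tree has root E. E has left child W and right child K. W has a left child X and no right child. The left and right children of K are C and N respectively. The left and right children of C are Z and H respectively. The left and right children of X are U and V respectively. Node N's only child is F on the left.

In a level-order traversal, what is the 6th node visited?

Level-order visits nodes level by level from the root, left to right within each level.
Level 0: E
Level 1: W, K
Level 2: X, C, N
Level 3: U, V, Z, H, F
Full level-order sequence: E, W, K, X, C, N, U, V, Z, H, F.

N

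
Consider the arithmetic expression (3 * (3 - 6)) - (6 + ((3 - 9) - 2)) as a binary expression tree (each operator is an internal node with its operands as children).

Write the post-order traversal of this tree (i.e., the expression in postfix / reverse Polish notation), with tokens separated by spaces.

Post-order on an expression tree gives postfix notation: for each operator, emit left operand, right operand, then the operator.

3 3 6 - * 6 3 9 - 2 - + -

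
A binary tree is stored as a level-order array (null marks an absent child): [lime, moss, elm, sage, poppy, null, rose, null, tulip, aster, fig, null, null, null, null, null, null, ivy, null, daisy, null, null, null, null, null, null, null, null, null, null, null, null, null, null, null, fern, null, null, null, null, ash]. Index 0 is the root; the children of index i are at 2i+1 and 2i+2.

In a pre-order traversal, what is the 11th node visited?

fig

Pre-order visits the node, then its left subtree, then its right subtree.
Visit lime.
At lime: go left to moss.
  Visit moss.
  At moss: go left to sage.
    Visit sage.
    At sage: no left child.
    At sage: go right to tulip.
      Visit tulip.
      At tulip: go left to ivy.
        Visit ivy.
        At ivy: go left to fern.
          fern is a leaf — visit fern.
        At ivy: no right child.
      At tulip: no right child.
  At moss: go right to poppy.
    Visit poppy.
    At poppy: go left to aster.
      Visit aster.
      At aster: go left to daisy.
        Visit daisy.
        At daisy: no left child.
        At daisy: go right to ash.
          ash is a leaf — visit ash.
      At aster: no right child.
    At poppy: go right to fig.
      fig is a leaf — visit fig.
At lime: go right to elm.
  Visit elm.
  At elm: no left child.
  At elm: go right to rose.
    rose is a leaf — visit rose.
Full pre-order sequence: lime, moss, sage, tulip, ivy, fern, poppy, aster, daisy, ash, fig, elm, rose.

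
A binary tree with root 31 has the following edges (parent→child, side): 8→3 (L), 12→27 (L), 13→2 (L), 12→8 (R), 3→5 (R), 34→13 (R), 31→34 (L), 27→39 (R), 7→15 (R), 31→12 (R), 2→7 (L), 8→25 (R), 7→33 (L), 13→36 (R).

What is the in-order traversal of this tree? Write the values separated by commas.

34, 33, 7, 15, 2, 13, 36, 31, 27, 39, 12, 3, 5, 8, 25

In-order visits the left subtree, then the node, then the right subtree.
At 31: go left to 34.
  At 34: no left child.
  Visit 34.
  At 34: go right to 13.
    At 13: go left to 2.
      At 2: go left to 7.
        At 7: go left to 33.
          33 is a leaf — visit 33.
        Visit 7.
        At 7: go right to 15.
          15 is a leaf — visit 15.
      Visit 2.
      At 2: no right child.
    Visit 13.
    At 13: go right to 36.
      36 is a leaf — visit 36.
Visit 31.
At 31: go right to 12.
  At 12: go left to 27.
    At 27: no left child.
    Visit 27.
    At 27: go right to 39.
      39 is a leaf — visit 39.
  Visit 12.
  At 12: go right to 8.
    At 8: go left to 3.
      At 3: no left child.
      Visit 3.
      At 3: go right to 5.
        5 is a leaf — visit 5.
    Visit 8.
    At 8: go right to 25.
      25 is a leaf — visit 25.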